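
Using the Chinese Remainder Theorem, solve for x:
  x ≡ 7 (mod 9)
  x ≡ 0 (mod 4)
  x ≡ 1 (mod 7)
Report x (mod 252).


Moduli 9, 4, 7 are pairwise coprime; by CRT there is a unique solution modulo M = 9 · 4 · 7 = 252.
Solve pairwise, accumulating the modulus:
  Start with x ≡ 7 (mod 9).
  Combine with x ≡ 0 (mod 4): since gcd(9, 4) = 1, we get a unique residue mod 36.
    Write x = 7 + 9·t and substitute into x ≡ 0 (mod 4): 9·t ≡ 0 − 7 = -7 (mod 4).
    Reduce coefficients mod 4: 1·t ≡ 1 (mod 4).
    So t ≡ 1 (mod 4).
    Then x = 7 + 9·1 = 16, valid modulo lcm(9, 4) = 36: x ≡ 16 (mod 36).
  Combine with x ≡ 1 (mod 7): since gcd(36, 7) = 1, we get a unique residue mod 252.
    Write x = 16 + 36·t and substitute into x ≡ 1 (mod 7): 36·t ≡ 1 − 16 = -15 (mod 7).
    Reduce coefficients mod 7: 1·t ≡ 6 (mod 7).
    So t ≡ 6 (mod 7).
    Then x = 16 + 36·6 = 232, valid modulo lcm(36, 7) = 252: x ≡ 232 (mod 252).
Verify: 232 mod 9 = 7 ✓, 232 mod 4 = 0 ✓, 232 mod 7 = 1 ✓.

x ≡ 232 (mod 252).


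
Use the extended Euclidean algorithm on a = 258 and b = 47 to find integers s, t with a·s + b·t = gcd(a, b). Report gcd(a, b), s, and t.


Euclidean algorithm on (258, 47) — divide until remainder is 0:
  258 = 5 · 47 + 23
  47 = 2 · 23 + 1
  23 = 23 · 1 + 0
gcd(258, 47) = 1.
Track Bezout coefficients alongside the remainders: start with r₀ = 258 = a·1 + b·0 (s = 1, t = 0) and r₁ = 47 = a·0 + b·1 (s = 0, t = 1); each new remainder r_{k+1} = r_{k-1} − q_k·r_k inherits s_{k+1} = s_{k-1} − q_k·s_k, t_{k+1} = t_{k-1} − q_k·t_k, so r_k = a·s_k + b·t_k at every step:
  q = 5: r = 23, s = 1 − 5·0 = 1, t = 0 − 5·1 = -5  (check: 258·1 + 47·(-5) = 23)
  q = 2: r = 1, s = 0 − 2·1 = -2, t = 1 − 2·(-5) = 11  (check: 258·(-2) + 47·11 = 1)
The row with r = 1 (the gcd) gives the Bezout coefficients s = -2, t = 11.
Result: 258 · (-2) + 47 · (11) = 1.

gcd(258, 47) = 1; s = -2, t = 11 (check: 258·(-2) + 47·11 = 1).


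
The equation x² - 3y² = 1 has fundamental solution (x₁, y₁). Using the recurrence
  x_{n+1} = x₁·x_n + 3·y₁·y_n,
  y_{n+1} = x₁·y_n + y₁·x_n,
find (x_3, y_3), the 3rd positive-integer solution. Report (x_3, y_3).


Step 1: Find the fundamental solution (x₁, y₁) of x² - 3y² = 1.
  Expand √3 as a continued fraction. a₀ = ⌊√3⌋ = 1; iterate m_{k+1} = d_k·a_k − m_k, d_{k+1} = (3 − m_{k+1}²)/d_k, a_{k+1} = ⌊(a₀ + m_{k+1})/d_{k+1}⌋ (starting m₀ = 0, d₀ = 1), with convergents p_k = a_k·p_{k-1} + p_{k-2}, q_k = a_k·q_{k-1} + q_{k-2} (p₋₁ = 1, q₋₁ = 0):
  k = 0: a₀ = 1; p₀/q₀ = 1/1; p₀² − 3·q₀² = 1 − 3 = -2.
  k = 1: m = 1, d = 2, a = ⌊(1 + 1)/2⌋ = 1; p/q = (1·1 + 1)/(1·1 + 0) = 2/1; p² − 3·q² = 4 − 3 = 1.
  The first convergent with p² − 3·q² = 1 gives the fundamental solution (x₁, y₁) = (2, 1).
Step 2: Apply the recurrence (x_{n+1}, y_{n+1}) = (x₁x_n + 3y₁y_n, x₁y_n + y₁x_n) repeatedly.
  From (x_1, y_1) = (2, 1): x_2 = 2·2 + 3·1·1 = 7; y_2 = 2·1 + 1·2 = 4.
  From (x_2, y_2) = (7, 4): x_3 = 2·7 + 3·1·4 = 26; y_3 = 2·4 + 1·7 = 15.
Step 3: Verify x_3² - 3·y_3² = 676 - 675 = 1 (should be 1). ✓

(x_1, y_1) = (2, 1); (x_3, y_3) = (26, 15).


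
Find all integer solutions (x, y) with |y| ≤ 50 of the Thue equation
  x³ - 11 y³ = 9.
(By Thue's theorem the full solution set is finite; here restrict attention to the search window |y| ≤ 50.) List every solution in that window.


The equation is x³ - 11y³ = 9. For fixed y, x³ = 11·y³ + 9, so a solution requires the RHS to be a perfect cube.
Strategy: iterate y from -50 to 50, compute RHS = 11·y³ + 9, and check whether it is a (positive or negative) perfect cube.
Check small values of y:
  y = 0: RHS = 9 is not a perfect cube.
  y = 1: RHS = 20 is not a perfect cube.
  y = -1: RHS = -2 is not a perfect cube.
  y = 2: RHS = 97 is not a perfect cube.
  y = -2: RHS = -79 is not a perfect cube.
  y = 3: RHS = 306 is not a perfect cube.
  y = -3: RHS = -288 is not a perfect cube.
Continuing the search up to |y| = 50 finds no solutions either.
No (x, y) in the scanned range satisfies the equation.

No integer solutions with |y| ≤ 50.


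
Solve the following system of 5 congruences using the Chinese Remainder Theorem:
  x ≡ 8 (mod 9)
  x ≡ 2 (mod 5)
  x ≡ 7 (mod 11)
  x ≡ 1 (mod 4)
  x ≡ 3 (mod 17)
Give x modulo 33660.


Product of moduli M = 9 · 5 · 11 · 4 · 17 = 33660.
Merge one congruence at a time:
  Start: x ≡ 8 (mod 9).
  Combine with x ≡ 2 (mod 5); new modulus lcm = 45.
    Write x = 8 + 9·t and substitute into x ≡ 2 (mod 5): 9·t ≡ 2 − 8 = -6 (mod 5).
    Reduce coefficients mod 5: 4·t ≡ 4 (mod 5).
    The inverse of 4 mod 5 is 4 (since 4·4 = 16 = 3·5 + 1), so t ≡ 4·4 = 16 ≡ 1 (mod 5).
    Then x = 8 + 9·1 = 17, valid modulo lcm(9, 5) = 45: x ≡ 17 (mod 45).
  Combine with x ≡ 7 (mod 11); new modulus lcm = 495.
    Write x = 17 + 45·t and substitute into x ≡ 7 (mod 11): 45·t ≡ 7 − 17 = -10 (mod 11).
    Reduce coefficients mod 11: 1·t ≡ 1 (mod 11).
    So t ≡ 1 (mod 11).
    Then x = 17 + 45·1 = 62, valid modulo lcm(45, 11) = 495: x ≡ 62 (mod 495).
  Combine with x ≡ 1 (mod 4); new modulus lcm = 1980.
    Write x = 62 + 495·t and substitute into x ≡ 1 (mod 4): 495·t ≡ 1 − 62 = -61 (mod 4).
    Reduce coefficients mod 4: 3·t ≡ 3 (mod 4).
    The inverse of 3 mod 4 is 3 (since 3·3 = 9 = 2·4 + 1), so t ≡ 3·3 = 9 ≡ 1 (mod 4).
    Then x = 62 + 495·1 = 557, valid modulo lcm(495, 4) = 1980: x ≡ 557 (mod 1980).
  Combine with x ≡ 3 (mod 17); new modulus lcm = 33660.
    Write x = 557 + 1980·t and substitute into x ≡ 3 (mod 17): 1980·t ≡ 3 − 557 = -554 (mod 17).
    Reduce coefficients mod 17: 8·t ≡ 7 (mod 17).
    The inverse of 8 mod 17 is 15 (since 8·15 = 120 = 7·17 + 1), so t ≡ 15·7 = 105 ≡ 3 (mod 17).
    Then x = 557 + 1980·3 = 6497, valid modulo lcm(1980, 17) = 33660: x ≡ 6497 (mod 33660).
Verify against each original: 6497 mod 9 = 8, 6497 mod 5 = 2, 6497 mod 11 = 7, 6497 mod 4 = 1, 6497 mod 17 = 3.

x ≡ 6497 (mod 33660).


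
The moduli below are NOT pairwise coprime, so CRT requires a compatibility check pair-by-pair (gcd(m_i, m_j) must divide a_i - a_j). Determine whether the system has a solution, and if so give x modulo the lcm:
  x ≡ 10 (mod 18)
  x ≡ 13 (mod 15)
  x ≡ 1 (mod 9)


Moduli 18, 15, 9 are not pairwise coprime, so CRT works modulo lcm(m_i) when all pairwise compatibility conditions hold.
Pairwise compatibility: gcd(m_i, m_j) must divide a_i - a_j for every pair.
Merge one congruence at a time:
  Start: x ≡ 10 (mod 18).
  Combine with x ≡ 13 (mod 15): gcd(18, 15) = 3; 13 - 10 = 3, which IS divisible by 3, so compatible.
    Write x = 10 + 18·t and substitute into x ≡ 13 (mod 15): 18·t ≡ 13 − 10 = 3 (mod 15).
    Divide the congruence (and modulus) by g = 3: 6·t ≡ 1 (mod 5).
    Reduce coefficients mod 5: 1·t ≡ 1 (mod 5).
    So t ≡ 1 (mod 5).
    Then x = 10 + 18·1 = 28, valid modulo lcm(18, 15) = 90: x ≡ 28 (mod 90).
  Combine with x ≡ 1 (mod 9): gcd(90, 9) = 9; 1 - 28 = -27, which IS divisible by 9, so compatible.
    Write x = 28 + 90·t and substitute into x ≡ 1 (mod 9): 90·t ≡ 1 − 28 = -27 (mod 9).
    Divide the congruence (and modulus) by g = 9: 10·t ≡ -3 (mod 1).
    Modulo 1 every t works; take t = 0.
    Then x = 28 + 90·0 = 28, valid modulo lcm(90, 9) = 90: x ≡ 28 (mod 90).
Verify: 28 mod 18 = 10, 28 mod 15 = 13, 28 mod 9 = 1.

x ≡ 28 (mod 90).


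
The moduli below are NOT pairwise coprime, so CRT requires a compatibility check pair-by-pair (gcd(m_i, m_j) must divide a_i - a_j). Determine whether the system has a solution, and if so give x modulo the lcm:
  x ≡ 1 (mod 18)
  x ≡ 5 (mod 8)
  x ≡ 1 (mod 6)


Moduli 18, 8, 6 are not pairwise coprime, so CRT works modulo lcm(m_i) when all pairwise compatibility conditions hold.
Pairwise compatibility: gcd(m_i, m_j) must divide a_i - a_j for every pair.
Merge one congruence at a time:
  Start: x ≡ 1 (mod 18).
  Combine with x ≡ 5 (mod 8): gcd(18, 8) = 2; 5 - 1 = 4, which IS divisible by 2, so compatible.
    Write x = 1 + 18·t and substitute into x ≡ 5 (mod 8): 18·t ≡ 5 − 1 = 4 (mod 8).
    Divide the congruence (and modulus) by g = 2: 9·t ≡ 2 (mod 4).
    Reduce coefficients mod 4: 1·t ≡ 2 (mod 4).
    So t ≡ 2 (mod 4).
    Then x = 1 + 18·2 = 37, valid modulo lcm(18, 8) = 72: x ≡ 37 (mod 72).
  Combine with x ≡ 1 (mod 6): gcd(72, 6) = 6; 1 - 37 = -36, which IS divisible by 6, so compatible.
    Write x = 37 + 72·t and substitute into x ≡ 1 (mod 6): 72·t ≡ 1 − 37 = -36 (mod 6).
    Divide the congruence (and modulus) by g = 6: 12·t ≡ -6 (mod 1).
    Modulo 1 every t works; take t = 0.
    Then x = 37 + 72·0 = 37, valid modulo lcm(72, 6) = 72: x ≡ 37 (mod 72).
Verify: 37 mod 18 = 1, 37 mod 8 = 5, 37 mod 6 = 1.

x ≡ 37 (mod 72).


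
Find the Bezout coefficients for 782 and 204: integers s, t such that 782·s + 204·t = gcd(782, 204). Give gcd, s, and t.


Euclidean algorithm on (782, 204) — divide until remainder is 0:
  782 = 3 · 204 + 170
  204 = 1 · 170 + 34
  170 = 5 · 34 + 0
gcd(782, 204) = 34.
Track Bezout coefficients alongside the remainders: start with r₀ = 782 = a·1 + b·0 (s = 1, t = 0) and r₁ = 204 = a·0 + b·1 (s = 0, t = 1); each new remainder r_{k+1} = r_{k-1} − q_k·r_k inherits s_{k+1} = s_{k-1} − q_k·s_k, t_{k+1} = t_{k-1} − q_k·t_k, so r_k = a·s_k + b·t_k at every step:
  q = 3: r = 170, s = 1 − 3·0 = 1, t = 0 − 3·1 = -3  (check: 782·1 + 204·(-3) = 170)
  q = 1: r = 34, s = 0 − 1·1 = -1, t = 1 − 1·(-3) = 4  (check: 782·(-1) + 204·4 = 34)
The row with r = 34 (the gcd) gives the Bezout coefficients s = -1, t = 4.
Result: 782 · (-1) + 204 · (4) = 34.

gcd(782, 204) = 34; s = -1, t = 4 (check: 782·(-1) + 204·4 = 34).


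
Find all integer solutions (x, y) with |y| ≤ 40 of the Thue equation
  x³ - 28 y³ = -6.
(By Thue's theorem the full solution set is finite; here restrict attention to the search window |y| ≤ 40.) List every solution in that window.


The equation is x³ - 28y³ = -6. For fixed y, x³ = 28·y³ − 6, so a solution requires the RHS to be a perfect cube.
Strategy: iterate y from -40 to 40, compute RHS = 28·y³ − 6, and check whether it is a (positive or negative) perfect cube.
Check small values of y:
  y = 0: RHS = -6 is not a perfect cube.
  y = 1: RHS = 22 is not a perfect cube.
  y = -1: RHS = -34 is not a perfect cube.
  y = 2: RHS = 218 is not a perfect cube.
  y = -2: RHS = -230 is not a perfect cube.
  y = 3: RHS = 750 is not a perfect cube.
  y = -3: RHS = -762 is not a perfect cube.
Continuing the search up to |y| = 40 finds no solutions either.
No (x, y) in the scanned range satisfies the equation.

No integer solutions with |y| ≤ 40.


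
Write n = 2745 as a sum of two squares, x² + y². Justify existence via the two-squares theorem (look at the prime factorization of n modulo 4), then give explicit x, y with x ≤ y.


Step 1: Factor n = 2745 = 3^2 · 5 · 61.
Step 2: Check the mod-4 condition on each prime factor: 3 ≡ 3 (mod 4), exponent 2 (must be even); 5 ≡ 1 (mod 4), exponent 1; 61 ≡ 1 (mod 4), exponent 1.
All primes ≡ 3 (mod 4) appear to even exponent (or don't appear), so by the two-squares theorem n IS expressible as a sum of two squares.
Step 3: Build a representation. Group n = k² · m with k = 3 and m = 5 · 61 = 305 (a product of primes ≡ 1 (mod 4)); a representation of m scales to one of n via (k·x)² + (k·y)² = k²(x² + y²). Each prime p ≡ 1 (mod 4) is itself a sum of two squares; find a² by testing p − a² for a perfect square:
  5: 5 − 1² = 4 = 2² ⇒ 5 = 1² + 2².
  61: 61 − 1² = 60, 61 − 2² = 57, 61 − 3² = 52, 61 − 4² = 45, 61 − 5² = 36 = 6² ⇒ 61 = 5² + 6².
  Combine using the Brahmagupta–Fibonacci identity (a² + b²)(c² + d²) = (ac − bd)² + (ad + bc)² = (ac + bd)² + (ad − bc)²:
  5 · 61 = 305: from (1² + 2²)(5² + 6²), take (1·5 − 2·6, 1·6 + 2·5) = (5 − 12, 6 + 10) = (-7, 16); dropping signs (only squares matter) gives (7, 16); check 7² + 16² = 49 + 256 = 305 ✓.
  Scale by k = 3: (3·7, 3·16) = (21, 48).
Step 4: Order so x ≤ y and verify: 21² + 48² = 441 + 2304 = 2745 = n. ✓

n = 2745 = 21² + 48² (one valid representation with x ≤ y).


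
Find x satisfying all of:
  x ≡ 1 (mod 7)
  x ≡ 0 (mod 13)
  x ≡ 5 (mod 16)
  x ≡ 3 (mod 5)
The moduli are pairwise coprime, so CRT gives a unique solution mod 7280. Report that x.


Product of moduli M = 7 · 13 · 16 · 5 = 7280.
Merge one congruence at a time:
  Start: x ≡ 1 (mod 7).
  Combine with x ≡ 0 (mod 13); new modulus lcm = 91.
    Write x = 1 + 7·t and substitute into x ≡ 0 (mod 13): 7·t ≡ 0 − 1 = -1 (mod 13).
    Reduce coefficients mod 13: 7·t ≡ 12 (mod 13).
    The inverse of 7 mod 13 is 2 (since 7·2 = 14 = 1·13 + 1), so t ≡ 2·12 = 24 ≡ 11 (mod 13).
    Then x = 1 + 7·11 = 78, valid modulo lcm(7, 13) = 91: x ≡ 78 (mod 91).
  Combine with x ≡ 5 (mod 16); new modulus lcm = 1456.
    Write x = 78 + 91·t and substitute into x ≡ 5 (mod 16): 91·t ≡ 5 − 78 = -73 (mod 16).
    Reduce coefficients mod 16: 11·t ≡ 7 (mod 16).
    The inverse of 11 mod 16 is 3 (since 11·3 = 33 = 2·16 + 1), so t ≡ 3·7 = 21 ≡ 5 (mod 16).
    Then x = 78 + 91·5 = 533, valid modulo lcm(91, 16) = 1456: x ≡ 533 (mod 1456).
  Combine with x ≡ 3 (mod 5); new modulus lcm = 7280.
    Write x = 533 + 1456·t and substitute into x ≡ 3 (mod 5): 1456·t ≡ 3 − 533 = -530 (mod 5).
    Reduce coefficients mod 5: 1·t ≡ 0 (mod 5).
    So t ≡ 0 (mod 5).
    Then x = 533 + 1456·0 = 533, valid modulo lcm(1456, 5) = 7280: x ≡ 533 (mod 7280).
Verify against each original: 533 mod 7 = 1, 533 mod 13 = 0, 533 mod 16 = 5, 533 mod 5 = 3.

x ≡ 533 (mod 7280).


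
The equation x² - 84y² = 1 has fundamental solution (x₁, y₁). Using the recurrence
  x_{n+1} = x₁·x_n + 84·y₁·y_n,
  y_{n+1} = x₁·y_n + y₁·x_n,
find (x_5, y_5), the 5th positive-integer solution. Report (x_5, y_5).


Step 1: Find the fundamental solution (x₁, y₁) of x² - 84y² = 1.
  Expand √84 as a continued fraction. a₀ = ⌊√84⌋ = 9; iterate m_{k+1} = d_k·a_k − m_k, d_{k+1} = (84 − m_{k+1}²)/d_k, a_{k+1} = ⌊(a₀ + m_{k+1})/d_{k+1}⌋ (starting m₀ = 0, d₀ = 1), with convergents p_k = a_k·p_{k-1} + p_{k-2}, q_k = a_k·q_{k-1} + q_{k-2} (p₋₁ = 1, q₋₁ = 0):
  k = 0: a₀ = 9; p₀/q₀ = 9/1; p₀² − 84·q₀² = 81 − 84 = -3.
  k = 1: m = 9, d = 3, a = ⌊(9 + 9)/3⌋ = 6; p/q = (6·9 + 1)/(6·1 + 0) = 55/6; p² − 84·q² = 3025 − 3024 = 1.
  The first convergent with p² − 84·q² = 1 gives the fundamental solution (x₁, y₁) = (55, 6).
Step 2: Apply the recurrence (x_{n+1}, y_{n+1}) = (x₁x_n + 84y₁y_n, x₁y_n + y₁x_n) repeatedly.
  From (x_1, y_1) = (55, 6): x_2 = 55·55 + 84·6·6 = 6049; y_2 = 55·6 + 6·55 = 660.
  From (x_2, y_2) = (6049, 660): x_3 = 55·6049 + 84·6·660 = 665335; y_3 = 55·660 + 6·6049 = 72594.
  From (x_3, y_3) = (665335, 72594): x_4 = 55·665335 + 84·6·72594 = 73180801; y_4 = 55·72594 + 6·665335 = 7984680.
  From (x_4, y_4) = (73180801, 7984680): x_5 = 55·73180801 + 84·6·7984680 = 8049222775; y_5 = 55·7984680 + 6·73180801 = 878242206.
Step 3: Verify x_5² - 84·y_5² = 64789987281578700625 - 64789987281578700624 = 1 (should be 1). ✓

(x_1, y_1) = (55, 6); (x_5, y_5) = (8049222775, 878242206).


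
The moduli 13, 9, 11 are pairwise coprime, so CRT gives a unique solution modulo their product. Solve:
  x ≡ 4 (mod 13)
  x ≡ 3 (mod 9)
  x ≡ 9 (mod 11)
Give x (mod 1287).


Moduli 13, 9, 11 are pairwise coprime; by CRT there is a unique solution modulo M = 13 · 9 · 11 = 1287.
Solve pairwise, accumulating the modulus:
  Start with x ≡ 4 (mod 13).
  Combine with x ≡ 3 (mod 9): since gcd(13, 9) = 1, we get a unique residue mod 117.
    Write x = 4 + 13·t and substitute into x ≡ 3 (mod 9): 13·t ≡ 3 − 4 = -1 (mod 9).
    Reduce coefficients mod 9: 4·t ≡ 8 (mod 9).
    The inverse of 4 mod 9 is 7 (since 4·7 = 28 = 3·9 + 1), so t ≡ 7·8 = 56 ≡ 2 (mod 9).
    Then x = 4 + 13·2 = 30, valid modulo lcm(13, 9) = 117: x ≡ 30 (mod 117).
  Combine with x ≡ 9 (mod 11): since gcd(117, 11) = 1, we get a unique residue mod 1287.
    Write x = 30 + 117·t and substitute into x ≡ 9 (mod 11): 117·t ≡ 9 − 30 = -21 (mod 11).
    Reduce coefficients mod 11: 7·t ≡ 1 (mod 11).
    The inverse of 7 mod 11 is 8 (since 7·8 = 56 = 5·11 + 1), so t ≡ 8·1 = 8 ≡ 8 (mod 11).
    Then x = 30 + 117·8 = 966, valid modulo lcm(117, 11) = 1287: x ≡ 966 (mod 1287).
Verify: 966 mod 13 = 4 ✓, 966 mod 9 = 3 ✓, 966 mod 11 = 9 ✓.

x ≡ 966 (mod 1287).


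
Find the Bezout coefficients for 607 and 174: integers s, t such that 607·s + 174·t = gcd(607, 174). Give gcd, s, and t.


Euclidean algorithm on (607, 174) — divide until remainder is 0:
  607 = 3 · 174 + 85
  174 = 2 · 85 + 4
  85 = 21 · 4 + 1
  4 = 4 · 1 + 0
gcd(607, 174) = 1.
Track Bezout coefficients alongside the remainders: start with r₀ = 607 = a·1 + b·0 (s = 1, t = 0) and r₁ = 174 = a·0 + b·1 (s = 0, t = 1); each new remainder r_{k+1} = r_{k-1} − q_k·r_k inherits s_{k+1} = s_{k-1} − q_k·s_k, t_{k+1} = t_{k-1} − q_k·t_k, so r_k = a·s_k + b·t_k at every step:
  q = 3: r = 85, s = 1 − 3·0 = 1, t = 0 − 3·1 = -3  (check: 607·1 + 174·(-3) = 85)
  q = 2: r = 4, s = 0 − 2·1 = -2, t = 1 − 2·(-3) = 7  (check: 607·(-2) + 174·7 = 4)
  q = 21: r = 1, s = 1 − 21·(-2) = 43, t = -3 − 21·7 = -150  (check: 607·43 + 174·(-150) = 1)
The row with r = 1 (the gcd) gives the Bezout coefficients s = 43, t = -150.
Result: 607 · (43) + 174 · (-150) = 1.

gcd(607, 174) = 1; s = 43, t = -150 (check: 607·43 + 174·(-150) = 1).


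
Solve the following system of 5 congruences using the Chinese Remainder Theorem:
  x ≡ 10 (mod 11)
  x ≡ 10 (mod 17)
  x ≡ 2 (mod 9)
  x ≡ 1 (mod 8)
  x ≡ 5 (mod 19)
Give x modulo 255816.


Product of moduli M = 11 · 17 · 9 · 8 · 19 = 255816.
Merge one congruence at a time:
  Start: x ≡ 10 (mod 11).
  Combine with x ≡ 10 (mod 17); new modulus lcm = 187.
    Write x = 10 + 11·t and substitute into x ≡ 10 (mod 17): 11·t ≡ 10 − 10 = 0 (mod 17).
    The inverse of 11 mod 17 is 14 (since 11·14 = 154 = 9·17 + 1), so t ≡ 14·0 = 0 ≡ 0 (mod 17).
    Then x = 10 + 11·0 = 10, valid modulo lcm(11, 17) = 187: x ≡ 10 (mod 187).
  Combine with x ≡ 2 (mod 9); new modulus lcm = 1683.
    Write x = 10 + 187·t and substitute into x ≡ 2 (mod 9): 187·t ≡ 2 − 10 = -8 (mod 9).
    Reduce coefficients mod 9: 7·t ≡ 1 (mod 9).
    The inverse of 7 mod 9 is 4 (since 7·4 = 28 = 3·9 + 1), so t ≡ 4·1 = 4 ≡ 4 (mod 9).
    Then x = 10 + 187·4 = 758, valid modulo lcm(187, 9) = 1683: x ≡ 758 (mod 1683).
  Combine with x ≡ 1 (mod 8); new modulus lcm = 13464.
    Write x = 758 + 1683·t and substitute into x ≡ 1 (mod 8): 1683·t ≡ 1 − 758 = -757 (mod 8).
    Reduce coefficients mod 8: 3·t ≡ 3 (mod 8).
    The inverse of 3 mod 8 is 3 (since 3·3 = 9 = 1·8 + 1), so t ≡ 3·3 = 9 ≡ 1 (mod 8).
    Then x = 758 + 1683·1 = 2441, valid modulo lcm(1683, 8) = 13464: x ≡ 2441 (mod 13464).
  Combine with x ≡ 5 (mod 19); new modulus lcm = 255816.
    Write x = 2441 + 13464·t and substitute into x ≡ 5 (mod 19): 13464·t ≡ 5 − 2441 = -2436 (mod 19).
    Reduce coefficients mod 19: 12·t ≡ 15 (mod 19).
    The inverse of 12 mod 19 is 8 (since 12·8 = 96 = 5·19 + 1), so t ≡ 8·15 = 120 ≡ 6 (mod 19).
    Then x = 2441 + 13464·6 = 83225, valid modulo lcm(13464, 19) = 255816: x ≡ 83225 (mod 255816).
Verify against each original: 83225 mod 11 = 10, 83225 mod 17 = 10, 83225 mod 9 = 2, 83225 mod 8 = 1, 83225 mod 19 = 5.

x ≡ 83225 (mod 255816).


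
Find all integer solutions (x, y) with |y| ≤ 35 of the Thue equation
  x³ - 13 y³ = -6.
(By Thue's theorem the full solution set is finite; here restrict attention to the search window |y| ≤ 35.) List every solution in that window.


The equation is x³ - 13y³ = -6. For fixed y, x³ = 13·y³ − 6, so a solution requires the RHS to be a perfect cube.
Strategy: iterate y from -35 to 35, compute RHS = 13·y³ − 6, and check whether it is a (positive or negative) perfect cube.
Check small values of y:
  y = 0: RHS = -6 is not a perfect cube.
  y = 1: RHS = 7 is not a perfect cube.
  y = -1: RHS = -19 is not a perfect cube.
  y = 2: RHS = 98 is not a perfect cube.
  y = -2: RHS = -110 is not a perfect cube.
  y = 3: RHS = 345 is not a perfect cube.
  y = -3: RHS = -357 is not a perfect cube.
Continuing the search up to |y| = 35 finds no solutions either.
No (x, y) in the scanned range satisfies the equation.

No integer solutions with |y| ≤ 35.


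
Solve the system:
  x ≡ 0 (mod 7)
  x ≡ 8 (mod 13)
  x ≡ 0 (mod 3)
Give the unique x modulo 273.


Moduli 7, 13, 3 are pairwise coprime; by CRT there is a unique solution modulo M = 7 · 13 · 3 = 273.
Solve pairwise, accumulating the modulus:
  Start with x ≡ 0 (mod 7).
  Combine with x ≡ 8 (mod 13): since gcd(7, 13) = 1, we get a unique residue mod 91.
    Write x = 0 + 7·t and substitute into x ≡ 8 (mod 13): 7·t ≡ 8 − 0 = 8 (mod 13).
    The inverse of 7 mod 13 is 2 (since 7·2 = 14 = 1·13 + 1), so t ≡ 2·8 = 16 ≡ 3 (mod 13).
    Then x = 0 + 7·3 = 21, valid modulo lcm(7, 13) = 91: x ≡ 21 (mod 91).
  Combine with x ≡ 0 (mod 3): since gcd(91, 3) = 1, we get a unique residue mod 273.
    Write x = 21 + 91·t and substitute into x ≡ 0 (mod 3): 91·t ≡ 0 − 21 = -21 (mod 3).
    Reduce coefficients mod 3: 1·t ≡ 0 (mod 3).
    So t ≡ 0 (mod 3).
    Then x = 21 + 91·0 = 21, valid modulo lcm(91, 3) = 273: x ≡ 21 (mod 273).
Verify: 21 mod 7 = 0 ✓, 21 mod 13 = 8 ✓, 21 mod 3 = 0 ✓.

x ≡ 21 (mod 273).


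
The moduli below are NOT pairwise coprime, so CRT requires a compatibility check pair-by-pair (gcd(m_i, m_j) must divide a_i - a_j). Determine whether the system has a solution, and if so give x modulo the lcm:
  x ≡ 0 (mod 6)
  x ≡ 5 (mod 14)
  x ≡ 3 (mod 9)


Moduli 6, 14, 9 are not pairwise coprime, so CRT works modulo lcm(m_i) when all pairwise compatibility conditions hold.
Pairwise compatibility: gcd(m_i, m_j) must divide a_i - a_j for every pair.
Merge one congruence at a time:
  Start: x ≡ 0 (mod 6).
  Combine with x ≡ 5 (mod 14): gcd(6, 14) = 2, and 5 - 0 = 5 is NOT divisible by 2.
    ⇒ system is inconsistent (no integer solution).

No solution (the system is inconsistent).


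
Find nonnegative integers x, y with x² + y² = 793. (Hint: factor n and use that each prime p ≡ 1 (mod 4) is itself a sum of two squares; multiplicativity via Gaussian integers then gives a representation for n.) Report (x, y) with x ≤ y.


Step 1: Factor n = 793 = 13 · 61.
Step 2: Check the mod-4 condition on each prime factor: 13 ≡ 1 (mod 4), exponent 1; 61 ≡ 1 (mod 4), exponent 1.
All primes ≡ 3 (mod 4) appear to even exponent (or don't appear), so by the two-squares theorem n IS expressible as a sum of two squares.
Step 3: Build a representation. Here n = 13 · 61 is a product of primes ≡ 1 (mod 4). Each prime p ≡ 1 (mod 4) is itself a sum of two squares; find a² by testing p − a² for a perfect square:
  13: 13 − 1² = 12, 13 − 2² = 9 = 3² ⇒ 13 = 2² + 3².
  61: 61 − 1² = 60, 61 − 2² = 57, 61 − 3² = 52, 61 − 4² = 45, 61 − 5² = 36 = 6² ⇒ 61 = 5² + 6².
  Combine using the Brahmagupta–Fibonacci identity (a² + b²)(c² + d²) = (ac − bd)² + (ad + bc)² = (ac + bd)² + (ad − bc)²:
  13 · 61 = 793: from (2² + 3²)(5² + 6²), take (2·5 − 3·6, 2·6 + 3·5) = (10 − 18, 12 + 15) = (-8, 27); dropping signs (only squares matter) gives (8, 27); check 8² + 27² = 64 + 729 = 793 ✓.
Step 4: Order so x ≤ y and verify: 8² + 27² = 64 + 729 = 793 = n. ✓

n = 793 = 8² + 27² (one valid representation with x ≤ y).


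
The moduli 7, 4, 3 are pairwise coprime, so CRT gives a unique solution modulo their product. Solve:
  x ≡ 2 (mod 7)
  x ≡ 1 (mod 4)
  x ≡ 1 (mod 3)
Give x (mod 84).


Moduli 7, 4, 3 are pairwise coprime; by CRT there is a unique solution modulo M = 7 · 4 · 3 = 84.
Solve pairwise, accumulating the modulus:
  Start with x ≡ 2 (mod 7).
  Combine with x ≡ 1 (mod 4): since gcd(7, 4) = 1, we get a unique residue mod 28.
    Write x = 2 + 7·t and substitute into x ≡ 1 (mod 4): 7·t ≡ 1 − 2 = -1 (mod 4).
    Reduce coefficients mod 4: 3·t ≡ 3 (mod 4).
    The inverse of 3 mod 4 is 3 (since 3·3 = 9 = 2·4 + 1), so t ≡ 3·3 = 9 ≡ 1 (mod 4).
    Then x = 2 + 7·1 = 9, valid modulo lcm(7, 4) = 28: x ≡ 9 (mod 28).
  Combine with x ≡ 1 (mod 3): since gcd(28, 3) = 1, we get a unique residue mod 84.
    Write x = 9 + 28·t and substitute into x ≡ 1 (mod 3): 28·t ≡ 1 − 9 = -8 (mod 3).
    Reduce coefficients mod 3: 1·t ≡ 1 (mod 3).
    So t ≡ 1 (mod 3).
    Then x = 9 + 28·1 = 37, valid modulo lcm(28, 3) = 84: x ≡ 37 (mod 84).
Verify: 37 mod 7 = 2 ✓, 37 mod 4 = 1 ✓, 37 mod 3 = 1 ✓.

x ≡ 37 (mod 84).


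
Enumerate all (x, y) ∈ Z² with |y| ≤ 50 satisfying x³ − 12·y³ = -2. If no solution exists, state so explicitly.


The equation is x³ - 12y³ = -2. For fixed y, x³ = 12·y³ − 2, so a solution requires the RHS to be a perfect cube.
Strategy: iterate y from -50 to 50, compute RHS = 12·y³ − 2, and check whether it is a (positive or negative) perfect cube.
Check small values of y:
  y = 0: RHS = -2 is not a perfect cube.
  y = 1: RHS = 10 is not a perfect cube.
  y = -1: RHS = -14 is not a perfect cube.
  y = 2: RHS = 94 is not a perfect cube.
  y = -2: RHS = -98 is not a perfect cube.
  y = 3: RHS = 322 is not a perfect cube.
  y = -3: RHS = -326 is not a perfect cube.
Continuing the search up to |y| = 50 finds no solutions either.
No (x, y) in the scanned range satisfies the equation.

No integer solutions with |y| ≤ 50.


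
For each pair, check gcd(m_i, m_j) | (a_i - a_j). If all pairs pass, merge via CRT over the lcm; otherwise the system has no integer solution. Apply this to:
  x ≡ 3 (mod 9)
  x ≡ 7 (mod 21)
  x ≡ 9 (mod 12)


Moduli 9, 21, 12 are not pairwise coprime, so CRT works modulo lcm(m_i) when all pairwise compatibility conditions hold.
Pairwise compatibility: gcd(m_i, m_j) must divide a_i - a_j for every pair.
Merge one congruence at a time:
  Start: x ≡ 3 (mod 9).
  Combine with x ≡ 7 (mod 21): gcd(9, 21) = 3, and 7 - 3 = 4 is NOT divisible by 3.
    ⇒ system is inconsistent (no integer solution).

No solution (the system is inconsistent).


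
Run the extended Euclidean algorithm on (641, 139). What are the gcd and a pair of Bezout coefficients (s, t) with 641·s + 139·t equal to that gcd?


Euclidean algorithm on (641, 139) — divide until remainder is 0:
  641 = 4 · 139 + 85
  139 = 1 · 85 + 54
  85 = 1 · 54 + 31
  54 = 1 · 31 + 23
  31 = 1 · 23 + 8
  23 = 2 · 8 + 7
  8 = 1 · 7 + 1
  7 = 7 · 1 + 0
gcd(641, 139) = 1.
Track Bezout coefficients alongside the remainders: start with r₀ = 641 = a·1 + b·0 (s = 1, t = 0) and r₁ = 139 = a·0 + b·1 (s = 0, t = 1); each new remainder r_{k+1} = r_{k-1} − q_k·r_k inherits s_{k+1} = s_{k-1} − q_k·s_k, t_{k+1} = t_{k-1} − q_k·t_k, so r_k = a·s_k + b·t_k at every step:
  q = 4: r = 85, s = 1 − 4·0 = 1, t = 0 − 4·1 = -4  (check: 641·1 + 139·(-4) = 85)
  q = 1: r = 54, s = 0 − 1·1 = -1, t = 1 − 1·(-4) = 5  (check: 641·(-1) + 139·5 = 54)
  q = 1: r = 31, s = 1 − 1·(-1) = 2, t = -4 − 1·5 = -9  (check: 641·2 + 139·(-9) = 31)
  q = 1: r = 23, s = -1 − 1·2 = -3, t = 5 − 1·(-9) = 14  (check: 641·(-3) + 139·14 = 23)
  q = 1: r = 8, s = 2 − 1·(-3) = 5, t = -9 − 1·14 = -23  (check: 641·5 + 139·(-23) = 8)
  q = 2: r = 7, s = -3 − 2·5 = -13, t = 14 − 2·(-23) = 60  (check: 641·(-13) + 139·60 = 7)
  q = 1: r = 1, s = 5 − 1·(-13) = 18, t = -23 − 1·60 = -83  (check: 641·18 + 139·(-83) = 1)
The row with r = 1 (the gcd) gives the Bezout coefficients s = 18, t = -83.
Result: 641 · (18) + 139 · (-83) = 1.

gcd(641, 139) = 1; s = 18, t = -83 (check: 641·18 + 139·(-83) = 1).


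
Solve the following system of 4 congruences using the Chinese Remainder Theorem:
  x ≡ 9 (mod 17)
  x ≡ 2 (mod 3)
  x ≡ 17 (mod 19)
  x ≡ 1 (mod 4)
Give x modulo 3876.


Product of moduli M = 17 · 3 · 19 · 4 = 3876.
Merge one congruence at a time:
  Start: x ≡ 9 (mod 17).
  Combine with x ≡ 2 (mod 3); new modulus lcm = 51.
    Write x = 9 + 17·t and substitute into x ≡ 2 (mod 3): 17·t ≡ 2 − 9 = -7 (mod 3).
    Reduce coefficients mod 3: 2·t ≡ 2 (mod 3).
    The inverse of 2 mod 3 is 2 (since 2·2 = 4 = 1·3 + 1), so t ≡ 2·2 = 4 ≡ 1 (mod 3).
    Then x = 9 + 17·1 = 26, valid modulo lcm(17, 3) = 51: x ≡ 26 (mod 51).
  Combine with x ≡ 17 (mod 19); new modulus lcm = 969.
    Write x = 26 + 51·t and substitute into x ≡ 17 (mod 19): 51·t ≡ 17 − 26 = -9 (mod 19).
    Reduce coefficients mod 19: 13·t ≡ 10 (mod 19).
    The inverse of 13 mod 19 is 3 (since 13·3 = 39 = 2·19 + 1), so t ≡ 3·10 = 30 ≡ 11 (mod 19).
    Then x = 26 + 51·11 = 587, valid modulo lcm(51, 19) = 969: x ≡ 587 (mod 969).
  Combine with x ≡ 1 (mod 4); new modulus lcm = 3876.
    Write x = 587 + 969·t and substitute into x ≡ 1 (mod 4): 969·t ≡ 1 − 587 = -586 (mod 4).
    Reduce coefficients mod 4: 1·t ≡ 2 (mod 4).
    So t ≡ 2 (mod 4).
    Then x = 587 + 969·2 = 2525, valid modulo lcm(969, 4) = 3876: x ≡ 2525 (mod 3876).
Verify against each original: 2525 mod 17 = 9, 2525 mod 3 = 2, 2525 mod 19 = 17, 2525 mod 4 = 1.

x ≡ 2525 (mod 3876).


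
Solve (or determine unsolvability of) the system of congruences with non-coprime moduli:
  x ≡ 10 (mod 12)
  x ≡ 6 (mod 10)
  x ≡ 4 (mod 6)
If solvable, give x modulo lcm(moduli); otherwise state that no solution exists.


Moduli 12, 10, 6 are not pairwise coprime, so CRT works modulo lcm(m_i) when all pairwise compatibility conditions hold.
Pairwise compatibility: gcd(m_i, m_j) must divide a_i - a_j for every pair.
Merge one congruence at a time:
  Start: x ≡ 10 (mod 12).
  Combine with x ≡ 6 (mod 10): gcd(12, 10) = 2; 6 - 10 = -4, which IS divisible by 2, so compatible.
    Write x = 10 + 12·t and substitute into x ≡ 6 (mod 10): 12·t ≡ 6 − 10 = -4 (mod 10).
    Divide the congruence (and modulus) by g = 2: 6·t ≡ -2 (mod 5).
    Reduce coefficients mod 5: 1·t ≡ 3 (mod 5).
    So t ≡ 3 (mod 5).
    Then x = 10 + 12·3 = 46, valid modulo lcm(12, 10) = 60: x ≡ 46 (mod 60).
  Combine with x ≡ 4 (mod 6): gcd(60, 6) = 6; 4 - 46 = -42, which IS divisible by 6, so compatible.
    Write x = 46 + 60·t and substitute into x ≡ 4 (mod 6): 60·t ≡ 4 − 46 = -42 (mod 6).
    Divide the congruence (and modulus) by g = 6: 10·t ≡ -7 (mod 1).
    Modulo 1 every t works; take t = 0.
    Then x = 46 + 60·0 = 46, valid modulo lcm(60, 6) = 60: x ≡ 46 (mod 60).
Verify: 46 mod 12 = 10, 46 mod 10 = 6, 46 mod 6 = 4.

x ≡ 46 (mod 60).


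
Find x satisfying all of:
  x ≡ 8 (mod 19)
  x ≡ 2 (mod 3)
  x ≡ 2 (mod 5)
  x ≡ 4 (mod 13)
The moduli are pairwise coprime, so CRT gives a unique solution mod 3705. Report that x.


Product of moduli M = 19 · 3 · 5 · 13 = 3705.
Merge one congruence at a time:
  Start: x ≡ 8 (mod 19).
  Combine with x ≡ 2 (mod 3); new modulus lcm = 57.
    Write x = 8 + 19·t and substitute into x ≡ 2 (mod 3): 19·t ≡ 2 − 8 = -6 (mod 3).
    Reduce coefficients mod 3: 1·t ≡ 0 (mod 3).
    So t ≡ 0 (mod 3).
    Then x = 8 + 19·0 = 8, valid modulo lcm(19, 3) = 57: x ≡ 8 (mod 57).
  Combine with x ≡ 2 (mod 5); new modulus lcm = 285.
    Write x = 8 + 57·t and substitute into x ≡ 2 (mod 5): 57·t ≡ 2 − 8 = -6 (mod 5).
    Reduce coefficients mod 5: 2·t ≡ 4 (mod 5).
    The inverse of 2 mod 5 is 3 (since 2·3 = 6 = 1·5 + 1), so t ≡ 3·4 = 12 ≡ 2 (mod 5).
    Then x = 8 + 57·2 = 122, valid modulo lcm(57, 5) = 285: x ≡ 122 (mod 285).
  Combine with x ≡ 4 (mod 13); new modulus lcm = 3705.
    Write x = 122 + 285·t and substitute into x ≡ 4 (mod 13): 285·t ≡ 4 − 122 = -118 (mod 13).
    Reduce coefficients mod 13: 12·t ≡ 12 (mod 13).
    The inverse of 12 mod 13 is 12 (since 12·12 = 144 = 11·13 + 1), so t ≡ 12·12 = 144 ≡ 1 (mod 13).
    Then x = 122 + 285·1 = 407, valid modulo lcm(285, 13) = 3705: x ≡ 407 (mod 3705).
Verify against each original: 407 mod 19 = 8, 407 mod 3 = 2, 407 mod 5 = 2, 407 mod 13 = 4.

x ≡ 407 (mod 3705).


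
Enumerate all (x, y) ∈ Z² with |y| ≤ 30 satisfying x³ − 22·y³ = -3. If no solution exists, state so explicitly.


The equation is x³ - 22y³ = -3. For fixed y, x³ = 22·y³ − 3, so a solution requires the RHS to be a perfect cube.
Strategy: iterate y from -30 to 30, compute RHS = 22·y³ − 3, and check whether it is a (positive or negative) perfect cube.
Check small values of y:
  y = 0: RHS = -3 is not a perfect cube.
  y = 1: RHS = 19 is not a perfect cube.
  y = -1: RHS = -25 is not a perfect cube.
  y = 2: RHS = 173 is not a perfect cube.
  y = -2: RHS = -179 is not a perfect cube.
  y = 3: RHS = 591 is not a perfect cube.
  y = -3: RHS = -597 is not a perfect cube.
Continuing the search up to |y| = 30 finds no solutions either.
No (x, y) in the scanned range satisfies the equation.

No integer solutions with |y| ≤ 30.


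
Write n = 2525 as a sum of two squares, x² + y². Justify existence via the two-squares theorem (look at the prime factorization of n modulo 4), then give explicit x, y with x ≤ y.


Step 1: Factor n = 2525 = 5^2 · 101.
Step 2: Check the mod-4 condition on each prime factor: 5 ≡ 1 (mod 4), exponent 2; 101 ≡ 1 (mod 4), exponent 1.
All primes ≡ 3 (mod 4) appear to even exponent (or don't appear), so by the two-squares theorem n IS expressible as a sum of two squares.
Step 3: Build a representation. Here n = 5 · 5 · 101 is a product of primes ≡ 1 (mod 4). Each prime p ≡ 1 (mod 4) is itself a sum of two squares; find a² by testing p − a² for a perfect square:
  5: 5 − 1² = 4 = 2² ⇒ 5 = 1² + 2².
  101: 101 − 1² = 100 = 10² ⇒ 101 = 1² + 10².
  Combine using the Brahmagupta–Fibonacci identity (a² + b²)(c² + d²) = (ac − bd)² + (ad + bc)² = (ac + bd)² + (ad − bc)²:
  5 · 5 = 25: from (1² + 2²)(1² + 2²), take (1·1 − 2·2, 1·2 + 2·1) = (1 − 4, 2 + 2) = (-3, 4); dropping signs (only squares matter) gives (3, 4); check 3² + 4² = 9 + 16 = 25 ✓.
  25 · 101 = 2525: from (3² + 4²)(1² + 10²), take (3·1 − 4·10, 3·10 + 4·1) = (3 − 40, 30 + 4) = (-37, 34); dropping signs (only squares matter) gives (37, 34); check 37² + 34² = 1369 + 1156 = 2525 ✓.
Step 4: Order so x ≤ y and verify: 34² + 37² = 1156 + 1369 = 2525 = n. ✓

n = 2525 = 34² + 37² (one valid representation with x ≤ y).


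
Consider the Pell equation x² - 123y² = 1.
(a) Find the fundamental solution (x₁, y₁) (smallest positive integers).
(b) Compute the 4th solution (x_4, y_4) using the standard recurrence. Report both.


Step 1: Find the fundamental solution (x₁, y₁) of x² - 123y² = 1.
  Expand √123 as a continued fraction. a₀ = ⌊√123⌋ = 11; iterate m_{k+1} = d_k·a_k − m_k, d_{k+1} = (123 − m_{k+1}²)/d_k, a_{k+1} = ⌊(a₀ + m_{k+1})/d_{k+1}⌋ (starting m₀ = 0, d₀ = 1), with convergents p_k = a_k·p_{k-1} + p_{k-2}, q_k = a_k·q_{k-1} + q_{k-2} (p₋₁ = 1, q₋₁ = 0):
  k = 0: a₀ = 11; p₀/q₀ = 11/1; p₀² − 123·q₀² = 121 − 123 = -2.
  k = 1: m = 11, d = 2, a = ⌊(11 + 11)/2⌋ = 11; p/q = (11·11 + 1)/(11·1 + 0) = 122/11; p² − 123·q² = 14884 − 14883 = 1.
  The first convergent with p² − 123·q² = 1 gives the fundamental solution (x₁, y₁) = (122, 11).
Step 2: Apply the recurrence (x_{n+1}, y_{n+1}) = (x₁x_n + 123y₁y_n, x₁y_n + y₁x_n) repeatedly.
  From (x_1, y_1) = (122, 11): x_2 = 122·122 + 123·11·11 = 29767; y_2 = 122·11 + 11·122 = 2684.
  From (x_2, y_2) = (29767, 2684): x_3 = 122·29767 + 123·11·2684 = 7263026; y_3 = 122·2684 + 11·29767 = 654885.
  From (x_3, y_3) = (7263026, 654885): x_4 = 122·7263026 + 123·11·654885 = 1772148577; y_4 = 122·654885 + 11·7263026 = 159789256.
Step 3: Verify x_4² - 123·y_4² = 3140510578963124929 - 3140510578963124928 = 1 (should be 1). ✓

(x_1, y_1) = (122, 11); (x_4, y_4) = (1772148577, 159789256).


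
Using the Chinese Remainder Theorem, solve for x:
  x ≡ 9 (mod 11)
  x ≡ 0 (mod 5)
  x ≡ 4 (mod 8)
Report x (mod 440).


Moduli 11, 5, 8 are pairwise coprime; by CRT there is a unique solution modulo M = 11 · 5 · 8 = 440.
Solve pairwise, accumulating the modulus:
  Start with x ≡ 9 (mod 11).
  Combine with x ≡ 0 (mod 5): since gcd(11, 5) = 1, we get a unique residue mod 55.
    Write x = 9 + 11·t and substitute into x ≡ 0 (mod 5): 11·t ≡ 0 − 9 = -9 (mod 5).
    Reduce coefficients mod 5: 1·t ≡ 1 (mod 5).
    So t ≡ 1 (mod 5).
    Then x = 9 + 11·1 = 20, valid modulo lcm(11, 5) = 55: x ≡ 20 (mod 55).
  Combine with x ≡ 4 (mod 8): since gcd(55, 8) = 1, we get a unique residue mod 440.
    Write x = 20 + 55·t and substitute into x ≡ 4 (mod 8): 55·t ≡ 4 − 20 = -16 (mod 8).
    Reduce coefficients mod 8: 7·t ≡ 0 (mod 8).
    The inverse of 7 mod 8 is 7 (since 7·7 = 49 = 6·8 + 1), so t ≡ 7·0 = 0 ≡ 0 (mod 8).
    Then x = 20 + 55·0 = 20, valid modulo lcm(55, 8) = 440: x ≡ 20 (mod 440).
Verify: 20 mod 11 = 9 ✓, 20 mod 5 = 0 ✓, 20 mod 8 = 4 ✓.

x ≡ 20 (mod 440).


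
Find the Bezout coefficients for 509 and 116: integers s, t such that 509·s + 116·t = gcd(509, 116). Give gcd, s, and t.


Euclidean algorithm on (509, 116) — divide until remainder is 0:
  509 = 4 · 116 + 45
  116 = 2 · 45 + 26
  45 = 1 · 26 + 19
  26 = 1 · 19 + 7
  19 = 2 · 7 + 5
  7 = 1 · 5 + 2
  5 = 2 · 2 + 1
  2 = 2 · 1 + 0
gcd(509, 116) = 1.
Track Bezout coefficients alongside the remainders: start with r₀ = 509 = a·1 + b·0 (s = 1, t = 0) and r₁ = 116 = a·0 + b·1 (s = 0, t = 1); each new remainder r_{k+1} = r_{k-1} − q_k·r_k inherits s_{k+1} = s_{k-1} − q_k·s_k, t_{k+1} = t_{k-1} − q_k·t_k, so r_k = a·s_k + b·t_k at every step:
  q = 4: r = 45, s = 1 − 4·0 = 1, t = 0 − 4·1 = -4  (check: 509·1 + 116·(-4) = 45)
  q = 2: r = 26, s = 0 − 2·1 = -2, t = 1 − 2·(-4) = 9  (check: 509·(-2) + 116·9 = 26)
  q = 1: r = 19, s = 1 − 1·(-2) = 3, t = -4 − 1·9 = -13  (check: 509·3 + 116·(-13) = 19)
  q = 1: r = 7, s = -2 − 1·3 = -5, t = 9 − 1·(-13) = 22  (check: 509·(-5) + 116·22 = 7)
  q = 2: r = 5, s = 3 − 2·(-5) = 13, t = -13 − 2·22 = -57  (check: 509·13 + 116·(-57) = 5)
  q = 1: r = 2, s = -5 − 1·13 = -18, t = 22 − 1·(-57) = 79  (check: 509·(-18) + 116·79 = 2)
  q = 2: r = 1, s = 13 − 2·(-18) = 49, t = -57 − 2·79 = -215  (check: 509·49 + 116·(-215) = 1)
The row with r = 1 (the gcd) gives the Bezout coefficients s = 49, t = -215.
Result: 509 · (49) + 116 · (-215) = 1.

gcd(509, 116) = 1; s = 49, t = -215 (check: 509·49 + 116·(-215) = 1).


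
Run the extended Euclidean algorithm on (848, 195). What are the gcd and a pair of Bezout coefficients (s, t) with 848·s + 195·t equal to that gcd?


Euclidean algorithm on (848, 195) — divide until remainder is 0:
  848 = 4 · 195 + 68
  195 = 2 · 68 + 59
  68 = 1 · 59 + 9
  59 = 6 · 9 + 5
  9 = 1 · 5 + 4
  5 = 1 · 4 + 1
  4 = 4 · 1 + 0
gcd(848, 195) = 1.
Track Bezout coefficients alongside the remainders: start with r₀ = 848 = a·1 + b·0 (s = 1, t = 0) and r₁ = 195 = a·0 + b·1 (s = 0, t = 1); each new remainder r_{k+1} = r_{k-1} − q_k·r_k inherits s_{k+1} = s_{k-1} − q_k·s_k, t_{k+1} = t_{k-1} − q_k·t_k, so r_k = a·s_k + b·t_k at every step:
  q = 4: r = 68, s = 1 − 4·0 = 1, t = 0 − 4·1 = -4  (check: 848·1 + 195·(-4) = 68)
  q = 2: r = 59, s = 0 − 2·1 = -2, t = 1 − 2·(-4) = 9  (check: 848·(-2) + 195·9 = 59)
  q = 1: r = 9, s = 1 − 1·(-2) = 3, t = -4 − 1·9 = -13  (check: 848·3 + 195·(-13) = 9)
  q = 6: r = 5, s = -2 − 6·3 = -20, t = 9 − 6·(-13) = 87  (check: 848·(-20) + 195·87 = 5)
  q = 1: r = 4, s = 3 − 1·(-20) = 23, t = -13 − 1·87 = -100  (check: 848·23 + 195·(-100) = 4)
  q = 1: r = 1, s = -20 − 1·23 = -43, t = 87 − 1·(-100) = 187  (check: 848·(-43) + 195·187 = 1)
The row with r = 1 (the gcd) gives the Bezout coefficients s = -43, t = 187.
Result: 848 · (-43) + 195 · (187) = 1.

gcd(848, 195) = 1; s = -43, t = 187 (check: 848·(-43) + 195·187 = 1).
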